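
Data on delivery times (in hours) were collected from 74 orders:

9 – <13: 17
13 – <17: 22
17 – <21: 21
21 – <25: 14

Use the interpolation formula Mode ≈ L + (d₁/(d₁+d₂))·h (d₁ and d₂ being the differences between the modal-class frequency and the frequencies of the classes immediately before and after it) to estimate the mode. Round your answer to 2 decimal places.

16.33

Modal class: 13 – <17 (highest frequency 22).
d₁ = 22 − 17 = 5, d₂ = 22 − 21 = 1
Mode ≈ 13 + (5/(5+1)) × 4 = 13 + 3.3333 = 16.3333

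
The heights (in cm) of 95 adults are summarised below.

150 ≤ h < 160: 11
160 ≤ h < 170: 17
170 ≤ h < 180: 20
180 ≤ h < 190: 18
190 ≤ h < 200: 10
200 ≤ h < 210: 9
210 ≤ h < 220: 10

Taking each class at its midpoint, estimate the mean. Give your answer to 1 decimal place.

181.9

Midpoints: 155, 165, 175, 185, 195, 205, 215
Σfm = 11×155 + 17×165 + 20×175 + 18×185 + 10×195 + 9×205 + 10×215 = 17285
n = Σf = 95
Mean = 17285 / 95 = 181.9474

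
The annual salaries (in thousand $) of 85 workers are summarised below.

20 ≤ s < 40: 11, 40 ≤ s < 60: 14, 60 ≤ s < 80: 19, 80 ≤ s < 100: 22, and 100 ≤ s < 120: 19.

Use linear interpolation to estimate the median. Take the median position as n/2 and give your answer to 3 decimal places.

Cumulative frequencies: 11, 25, 44, 66, 85
n = 85; position = n/2 = 42.5.
This falls in the class 60 ≤ s < 80: L = 60, F = 25, f = 19, h = 20.
Median ≈ 60 + ((42.5 − 25) / 19) × 20 = 78.4211

78.421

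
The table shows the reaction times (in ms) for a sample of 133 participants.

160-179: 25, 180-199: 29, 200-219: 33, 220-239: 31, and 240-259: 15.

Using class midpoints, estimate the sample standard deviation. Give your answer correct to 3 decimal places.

25.677

Midpoints: 169.5, 189.5, 209.5, 229.5, 249.5
n = 133, Σfm = 27503.5, mean = 206.7932
Σfm² = 5774563.25
Σf(m − x̄)² = Σfm² − (Σfm)²/n = 5774563.25 − 27503.5²/133 = 87025.5639
Sample variance = 87025.5639 / 132 = 659.2846
Standard deviation = √659.2846 = 25.6765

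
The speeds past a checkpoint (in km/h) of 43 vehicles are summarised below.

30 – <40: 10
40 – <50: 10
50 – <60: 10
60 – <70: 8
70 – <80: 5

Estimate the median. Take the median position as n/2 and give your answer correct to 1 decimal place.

Cumulative frequencies: 10, 20, 30, 38, 43
n = 43; position = n/2 = 21.5.
This falls in the class 50 – <60: L = 50, F = 20, f = 10, h = 10.
Median ≈ 50 + ((21.5 − 20) / 10) × 10 = 51.5000

51.5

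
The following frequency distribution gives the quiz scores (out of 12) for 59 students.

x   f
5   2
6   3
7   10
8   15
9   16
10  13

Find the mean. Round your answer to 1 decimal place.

8.3

Values: 5, 6, 7, 8, 9, 10
Σfx = 2×5 + 3×6 + 10×7 + 15×8 + 16×9 + 13×10 = 492
n = Σf = 59
Mean = 492 / 59 = 8.3390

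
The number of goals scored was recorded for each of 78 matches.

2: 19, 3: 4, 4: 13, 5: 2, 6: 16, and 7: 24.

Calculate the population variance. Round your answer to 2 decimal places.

3.97

Values: 2, 3, 4, 5, 6, 7
n = 78, Σfx = 376, mean = 4.8205
Σfx² = 2122
Σf(x − x̄)² = Σfx² − (Σfx)²/n = 2122 − 376²/78 = 309.4872
Population variance = 309.4872 / 78 = 3.9678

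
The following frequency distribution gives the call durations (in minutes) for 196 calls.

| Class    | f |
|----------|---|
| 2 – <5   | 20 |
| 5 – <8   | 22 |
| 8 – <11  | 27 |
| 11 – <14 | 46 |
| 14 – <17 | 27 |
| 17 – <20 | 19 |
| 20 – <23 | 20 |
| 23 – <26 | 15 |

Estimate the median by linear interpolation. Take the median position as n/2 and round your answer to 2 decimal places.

Cumulative frequencies: 20, 42, 69, 115, 142, 161, 181, 196
n = 196; position = n/2 = 98.
This falls in the class 11 – <14: L = 11, F = 69, f = 46, h = 3.
Median ≈ 11 + ((98 − 69) / 46) × 3 = 12.8913

12.89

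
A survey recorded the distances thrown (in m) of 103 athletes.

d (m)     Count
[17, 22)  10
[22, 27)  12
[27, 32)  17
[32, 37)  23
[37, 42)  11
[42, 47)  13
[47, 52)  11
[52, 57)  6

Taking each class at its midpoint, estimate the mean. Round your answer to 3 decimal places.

Midpoints: 19.5, 24.5, 29.5, 34.5, 39.5, 44.5, 49.5, 54.5
Σfm = 10×19.5 + 12×24.5 + 17×29.5 + 23×34.5 + 11×39.5 + 13×44.5 + 11×49.5 + 6×54.5 = 3668.5
n = Σf = 103
Mean = 3668.5 / 103 = 35.6165

35.617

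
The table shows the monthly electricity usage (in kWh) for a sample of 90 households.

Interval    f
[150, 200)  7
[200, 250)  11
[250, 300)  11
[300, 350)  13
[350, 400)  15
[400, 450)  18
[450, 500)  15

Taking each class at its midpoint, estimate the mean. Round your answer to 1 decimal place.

Midpoints: 175, 225, 275, 325, 375, 425, 475
Σfm = 7×175 + 11×225 + 11×275 + 13×325 + 15×375 + 18×425 + 15×475 = 31350
n = Σf = 90
Mean = 31350 / 90 = 348.3333

348.3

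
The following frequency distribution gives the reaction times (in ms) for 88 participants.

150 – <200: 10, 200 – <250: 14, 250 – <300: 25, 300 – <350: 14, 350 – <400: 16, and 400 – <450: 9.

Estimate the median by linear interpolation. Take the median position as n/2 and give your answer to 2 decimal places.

Cumulative frequencies: 10, 24, 49, 63, 79, 88
n = 88; position = n/2 = 44.
This falls in the class 250 – <300: L = 250, F = 24, f = 25, h = 50.
Median ≈ 250 + ((44 − 24) / 25) × 50 = 290.0000

290.00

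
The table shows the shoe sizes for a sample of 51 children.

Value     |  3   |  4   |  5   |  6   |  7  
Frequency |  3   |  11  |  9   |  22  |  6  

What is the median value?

6

Cumulative frequencies: 3, 14, 23, 45, 51
n = 51, so the median is the value in position (n+1)/2 = 26.
Position 26 falls at value 6.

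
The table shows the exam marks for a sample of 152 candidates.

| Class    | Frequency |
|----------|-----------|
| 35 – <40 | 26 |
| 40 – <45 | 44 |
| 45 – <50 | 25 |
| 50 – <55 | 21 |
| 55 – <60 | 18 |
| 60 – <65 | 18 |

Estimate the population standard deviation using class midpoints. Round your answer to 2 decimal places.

8.13

Midpoints: 37.5, 42.5, 47.5, 52.5, 57.5, 62.5
n = 152, Σfm = 7295, mean = 47.9934
Σfm² = 360150
Σf(m − x̄)² = Σfm² − (Σfm)²/n = 360150 − 7295²/152 = 10037.9934
Population variance = 10037.9934 / 152 = 66.0394
Standard deviation = √66.0394 = 8.1265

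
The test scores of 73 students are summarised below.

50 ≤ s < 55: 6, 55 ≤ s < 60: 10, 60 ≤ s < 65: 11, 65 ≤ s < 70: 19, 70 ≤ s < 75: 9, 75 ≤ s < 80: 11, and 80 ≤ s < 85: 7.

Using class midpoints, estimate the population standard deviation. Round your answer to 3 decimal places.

Midpoints: 52.5, 57.5, 62.5, 67.5, 72.5, 77.5, 82.5
n = 73, Σfm = 4942.5, mean = 67.7055
Σfm² = 340156.25
Σf(m − x̄)² = Σfm² − (Σfm)²/n = 340156.25 − 4942.5²/73 = 5521.9178
Population variance = 5521.9178 / 73 = 75.6427
Standard deviation = √75.6427 = 8.6973

8.697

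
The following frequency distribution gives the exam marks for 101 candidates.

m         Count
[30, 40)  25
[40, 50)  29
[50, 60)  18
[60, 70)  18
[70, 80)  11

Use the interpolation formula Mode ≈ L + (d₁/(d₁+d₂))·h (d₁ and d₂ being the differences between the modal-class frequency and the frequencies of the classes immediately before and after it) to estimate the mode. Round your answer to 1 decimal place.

Modal class: [40, 50) (highest frequency 29).
d₁ = 29 − 25 = 4, d₂ = 29 − 18 = 11
Mode ≈ 40 + (4/(4+11)) × 10 = 40 + 2.6667 = 42.6667

42.7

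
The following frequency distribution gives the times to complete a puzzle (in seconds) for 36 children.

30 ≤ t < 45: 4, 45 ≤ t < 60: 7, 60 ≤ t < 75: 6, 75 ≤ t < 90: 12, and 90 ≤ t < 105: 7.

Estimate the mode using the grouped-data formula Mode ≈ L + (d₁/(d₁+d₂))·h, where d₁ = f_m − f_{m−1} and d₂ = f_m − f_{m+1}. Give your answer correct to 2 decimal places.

Modal class: 75 ≤ t < 90 (highest frequency 12).
d₁ = 12 − 6 = 6, d₂ = 12 − 7 = 5
Mode ≈ 75 + (6/(6+5)) × 15 = 75 + 8.1818 = 83.1818

83.18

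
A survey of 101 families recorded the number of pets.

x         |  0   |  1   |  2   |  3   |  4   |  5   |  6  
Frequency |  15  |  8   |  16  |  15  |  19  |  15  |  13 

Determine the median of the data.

3

Cumulative frequencies: 15, 23, 39, 54, 73, 88, 101
n = 101, so the median is the value in position (n+1)/2 = 51.
Position 51 falls at value 3.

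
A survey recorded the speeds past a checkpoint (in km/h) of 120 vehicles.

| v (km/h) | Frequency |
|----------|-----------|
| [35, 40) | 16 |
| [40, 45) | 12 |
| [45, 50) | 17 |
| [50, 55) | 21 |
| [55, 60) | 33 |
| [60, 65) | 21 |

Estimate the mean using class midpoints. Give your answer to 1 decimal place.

51.9

Midpoints: 37.5, 42.5, 47.5, 52.5, 57.5, 62.5
Σfm = 16×37.5 + 12×42.5 + 17×47.5 + 21×52.5 + 33×57.5 + 21×62.5 = 6230
n = Σf = 120
Mean = 6230 / 120 = 51.9167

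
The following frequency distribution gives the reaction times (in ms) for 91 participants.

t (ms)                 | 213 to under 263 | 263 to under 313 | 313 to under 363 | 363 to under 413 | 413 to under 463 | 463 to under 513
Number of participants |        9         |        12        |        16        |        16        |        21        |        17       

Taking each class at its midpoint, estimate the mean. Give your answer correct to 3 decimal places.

381.407

Midpoints: 238, 288, 338, 388, 438, 488
Σfm = 9×238 + 12×288 + 16×338 + 16×388 + 21×438 + 17×488 = 34708
n = Σf = 91
Mean = 34708 / 91 = 381.4066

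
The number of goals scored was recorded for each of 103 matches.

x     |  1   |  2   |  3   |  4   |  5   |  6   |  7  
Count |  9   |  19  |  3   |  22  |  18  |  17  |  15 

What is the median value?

4

Cumulative frequencies: 9, 28, 31, 53, 71, 88, 103
n = 103, so the median is the value in position (n+1)/2 = 52.
Position 52 falls at value 4.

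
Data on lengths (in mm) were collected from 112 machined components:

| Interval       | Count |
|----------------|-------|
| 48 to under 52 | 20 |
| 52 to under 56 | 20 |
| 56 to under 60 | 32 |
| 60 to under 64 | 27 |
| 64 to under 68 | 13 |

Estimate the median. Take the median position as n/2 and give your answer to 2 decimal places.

Cumulative frequencies: 20, 40, 72, 99, 112
n = 112; position = n/2 = 56.
This falls in the class 56 to under 60: L = 56, F = 40, f = 32, h = 4.
Median ≈ 56 + ((56 − 40) / 32) × 4 = 58.0000

58.00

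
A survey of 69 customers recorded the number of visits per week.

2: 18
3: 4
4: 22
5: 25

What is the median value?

4

Cumulative frequencies: 18, 22, 44, 69
n = 69, so the median is the value in position (n+1)/2 = 35.
Position 35 falls at value 4.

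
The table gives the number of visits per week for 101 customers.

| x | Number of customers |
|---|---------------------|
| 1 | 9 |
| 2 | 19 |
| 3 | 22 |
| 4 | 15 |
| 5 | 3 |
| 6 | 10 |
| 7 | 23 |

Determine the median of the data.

4

Cumulative frequencies: 9, 28, 50, 65, 68, 78, 101
n = 101, so the median is the value in position (n+1)/2 = 51.
Position 51 falls at value 4.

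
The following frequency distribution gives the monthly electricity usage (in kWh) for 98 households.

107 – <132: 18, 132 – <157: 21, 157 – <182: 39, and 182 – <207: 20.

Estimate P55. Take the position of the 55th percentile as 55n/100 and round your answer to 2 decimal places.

Cumulative frequencies: 18, 39, 78, 98
n = 98; position = 55n/100 = 53.9.
This falls in the class 157 – <182: L = 157, F = 39, f = 39, h = 25.
55th percentile ≈ 157 + ((53.9 − 39) / 39) × 25 = 166.5513

166.55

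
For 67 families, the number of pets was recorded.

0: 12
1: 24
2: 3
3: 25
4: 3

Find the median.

1

Cumulative frequencies: 12, 36, 39, 64, 67
n = 67, so the median is the value in position (n+1)/2 = 34.
Position 34 falls at value 1.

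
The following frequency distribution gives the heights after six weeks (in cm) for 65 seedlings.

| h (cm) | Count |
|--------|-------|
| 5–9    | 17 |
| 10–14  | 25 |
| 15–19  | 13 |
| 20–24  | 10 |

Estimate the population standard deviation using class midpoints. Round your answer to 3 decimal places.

Midpoints: 7, 12, 17, 22
n = 65, Σfm = 860, mean = 13.2308
Σfm² = 13030
Σf(m − x̄)² = Σfm² − (Σfm)²/n = 13030 − 860²/65 = 1651.5385
Population variance = 1651.5385 / 65 = 25.4083
Standard deviation = √25.4083 = 5.0407

5.041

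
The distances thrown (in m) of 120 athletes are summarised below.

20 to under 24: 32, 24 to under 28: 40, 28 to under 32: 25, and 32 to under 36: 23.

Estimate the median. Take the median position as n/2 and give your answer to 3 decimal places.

26.800

Cumulative frequencies: 32, 72, 97, 120
n = 120; position = n/2 = 60.
This falls in the class 24 to under 28: L = 24, F = 32, f = 40, h = 4.
Median ≈ 24 + ((60 − 32) / 40) × 4 = 26.8000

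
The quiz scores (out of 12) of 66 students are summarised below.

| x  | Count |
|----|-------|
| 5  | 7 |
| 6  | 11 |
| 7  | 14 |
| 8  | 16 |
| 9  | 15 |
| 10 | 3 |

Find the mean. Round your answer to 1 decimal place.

7.5

Values: 5, 6, 7, 8, 9, 10
Σfx = 7×5 + 11×6 + 14×7 + 16×8 + 15×9 + 3×10 = 492
n = Σf = 66
Mean = 492 / 66 = 7.4545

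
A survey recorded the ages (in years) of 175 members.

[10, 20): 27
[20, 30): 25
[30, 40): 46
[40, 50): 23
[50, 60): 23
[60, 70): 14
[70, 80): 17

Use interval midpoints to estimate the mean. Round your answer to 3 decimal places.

40.714

Midpoints: 15, 25, 35, 45, 55, 65, 75
Σfm = 27×15 + 25×25 + 46×35 + 23×45 + 23×55 + 14×65 + 17×75 = 7125
n = Σf = 175
Mean = 7125 / 175 = 40.7143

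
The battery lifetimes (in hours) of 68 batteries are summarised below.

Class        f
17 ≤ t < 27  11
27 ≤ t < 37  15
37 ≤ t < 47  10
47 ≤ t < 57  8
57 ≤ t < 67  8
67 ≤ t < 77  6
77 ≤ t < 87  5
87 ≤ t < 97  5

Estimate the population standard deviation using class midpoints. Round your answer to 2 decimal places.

21.73

Midpoints: 22, 32, 42, 52, 62, 72, 82, 92
n = 68, Σfm = 3356, mean = 49.3529
Σfm² = 197752
Σf(m − x̄)² = Σfm² − (Σfm)²/n = 197752 − 3356²/68 = 32123.5294
Population variance = 32123.5294 / 68 = 472.4048
Standard deviation = √472.4048 = 21.7349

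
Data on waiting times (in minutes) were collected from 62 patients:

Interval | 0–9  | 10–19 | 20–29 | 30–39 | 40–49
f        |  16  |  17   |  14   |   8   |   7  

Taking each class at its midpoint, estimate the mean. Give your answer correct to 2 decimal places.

20.15

Midpoints: 4.5, 14.5, 24.5, 34.5, 44.5
Σfm = 16×4.5 + 17×14.5 + 14×24.5 + 8×34.5 + 7×44.5 = 1249
n = Σf = 62
Mean = 1249 / 62 = 20.1452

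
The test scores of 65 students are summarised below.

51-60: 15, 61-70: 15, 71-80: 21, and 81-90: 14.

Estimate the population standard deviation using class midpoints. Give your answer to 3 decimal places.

Midpoints: 55.5, 65.5, 75.5, 85.5
n = 65, Σfm = 4597.5, mean = 70.7308
Σfm² = 332606.25
Σf(m − x̄)² = Σfm² − (Σfm)²/n = 332606.25 − 4597.5²/65 = 7421.5385
Population variance = 7421.5385 / 65 = 114.1775
Standard deviation = √114.1775 = 10.6854

10.685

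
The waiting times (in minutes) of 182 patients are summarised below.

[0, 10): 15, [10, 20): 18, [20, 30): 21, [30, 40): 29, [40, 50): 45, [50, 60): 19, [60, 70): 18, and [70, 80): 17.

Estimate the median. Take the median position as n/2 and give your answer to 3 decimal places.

41.778

Cumulative frequencies: 15, 33, 54, 83, 128, 147, 165, 182
n = 182; position = n/2 = 91.
This falls in the class [40, 50): L = 40, F = 83, f = 45, h = 10.
Median ≈ 40 + ((91 − 83) / 45) × 10 = 41.7778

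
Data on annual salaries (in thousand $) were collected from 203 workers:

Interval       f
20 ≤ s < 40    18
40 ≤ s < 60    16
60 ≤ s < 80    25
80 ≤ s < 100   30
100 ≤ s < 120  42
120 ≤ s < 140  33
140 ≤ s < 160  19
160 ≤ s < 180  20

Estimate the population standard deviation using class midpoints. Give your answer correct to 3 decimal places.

Midpoints: 30, 50, 70, 90, 110, 130, 150, 170
n = 203, Σfm = 20950, mean = 103.2020
Σfm² = 2493100
Σf(m − x̄)² = Σfm² − (Σfm)²/n = 2493100 − 20950²/203 = 331018.7192
Population variance = 331018.7192 / 203 = 1630.6341
Standard deviation = √1630.6341 = 40.3811

40.381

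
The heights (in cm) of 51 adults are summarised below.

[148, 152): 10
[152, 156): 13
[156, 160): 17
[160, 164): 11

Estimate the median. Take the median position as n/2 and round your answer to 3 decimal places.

Cumulative frequencies: 10, 23, 40, 51
n = 51; position = n/2 = 25.5.
This falls in the class [156, 160): L = 156, F = 23, f = 17, h = 4.
Median ≈ 156 + ((25.5 − 23) / 17) × 4 = 156.5882

156.588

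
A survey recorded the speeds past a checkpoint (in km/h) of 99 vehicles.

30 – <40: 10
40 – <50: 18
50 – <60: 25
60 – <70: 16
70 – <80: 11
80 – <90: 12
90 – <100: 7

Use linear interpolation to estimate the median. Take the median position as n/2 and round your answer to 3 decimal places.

58.600

Cumulative frequencies: 10, 28, 53, 69, 80, 92, 99
n = 99; position = n/2 = 49.5.
This falls in the class 50 – <60: L = 50, F = 28, f = 25, h = 10.
Median ≈ 50 + ((49.5 − 28) / 25) × 10 = 58.6000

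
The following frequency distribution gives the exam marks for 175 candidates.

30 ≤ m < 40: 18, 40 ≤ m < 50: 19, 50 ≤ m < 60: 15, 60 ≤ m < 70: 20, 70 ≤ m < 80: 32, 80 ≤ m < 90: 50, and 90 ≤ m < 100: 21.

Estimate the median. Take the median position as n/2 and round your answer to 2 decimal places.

74.84

Cumulative frequencies: 18, 37, 52, 72, 104, 154, 175
n = 175; position = n/2 = 87.5.
This falls in the class 70 ≤ m < 80: L = 70, F = 72, f = 32, h = 10.
Median ≈ 70 + ((87.5 − 72) / 32) × 10 = 74.8438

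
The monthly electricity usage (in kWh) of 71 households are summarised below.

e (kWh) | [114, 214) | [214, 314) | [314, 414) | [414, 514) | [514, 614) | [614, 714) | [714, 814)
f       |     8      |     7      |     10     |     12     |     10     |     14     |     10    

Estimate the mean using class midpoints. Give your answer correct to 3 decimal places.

492.169

Midpoints: 164, 264, 364, 464, 564, 664, 764
Σfm = 8×164 + 7×264 + 10×364 + 12×464 + 10×564 + 14×664 + 10×764 = 34944
n = Σf = 71
Mean = 34944 / 71 = 492.1690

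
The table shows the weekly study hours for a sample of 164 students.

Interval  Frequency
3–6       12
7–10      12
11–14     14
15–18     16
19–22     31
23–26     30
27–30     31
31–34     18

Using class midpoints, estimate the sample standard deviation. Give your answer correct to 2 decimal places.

Midpoints: 4.5, 8.5, 12.5, 16.5, 20.5, 24.5, 28.5, 32.5
n = 164, Σfm = 3434, mean = 20.9390
Σfm² = 82881
Σf(m − x̄)² = Σfm² − (Σfm)²/n = 82881 − 3434²/164 = 10976.3902
Sample variance = 10976.3902 / 163 = 67.3398
Standard deviation = √67.3398 = 8.2061

8.21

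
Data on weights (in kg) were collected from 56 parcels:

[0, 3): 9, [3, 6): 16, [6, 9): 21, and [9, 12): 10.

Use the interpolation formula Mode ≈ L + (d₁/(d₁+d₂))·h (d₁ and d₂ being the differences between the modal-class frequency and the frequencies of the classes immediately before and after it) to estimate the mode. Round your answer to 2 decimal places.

6.94

Modal class: [6, 9) (highest frequency 21).
d₁ = 21 − 16 = 5, d₂ = 21 − 10 = 11
Mode ≈ 6 + (5/(5+11)) × 3 = 6 + 0.9375 = 6.9375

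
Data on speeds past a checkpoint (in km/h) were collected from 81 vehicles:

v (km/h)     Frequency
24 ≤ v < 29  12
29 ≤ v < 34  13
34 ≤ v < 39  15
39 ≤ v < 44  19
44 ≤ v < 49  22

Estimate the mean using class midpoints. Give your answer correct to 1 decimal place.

Midpoints: 26.5, 31.5, 36.5, 41.5, 46.5
Σfm = 12×26.5 + 13×31.5 + 15×36.5 + 19×41.5 + 22×46.5 = 3086.5
n = Σf = 81
Mean = 3086.5 / 81 = 38.1049

38.1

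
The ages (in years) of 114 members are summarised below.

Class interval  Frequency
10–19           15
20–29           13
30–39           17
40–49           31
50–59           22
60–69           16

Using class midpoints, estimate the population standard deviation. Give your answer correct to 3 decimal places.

Midpoints: 14.5, 24.5, 34.5, 44.5, 54.5, 64.5
n = 114, Σfm = 4733, mean = 41.5175
Σfm² = 224488.5
Σf(m − x̄)² = Σfm² − (Σfm)²/n = 224488.5 − 4733²/114 = 27985.9649
Population variance = 27985.9649 / 114 = 245.4909
Standard deviation = √245.4909 = 15.6681

15.668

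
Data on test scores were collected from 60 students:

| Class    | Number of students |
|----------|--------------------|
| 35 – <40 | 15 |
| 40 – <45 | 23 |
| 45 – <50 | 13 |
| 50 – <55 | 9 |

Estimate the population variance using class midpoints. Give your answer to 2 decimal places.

Midpoints: 37.5, 42.5, 47.5, 52.5
n = 60, Σfm = 2630, mean = 43.8333
Σfm² = 116775
Σf(m − x̄)² = Σfm² − (Σfm)²/n = 116775 − 2630²/60 = 1493.3333
Population variance = 1493.3333 / 60 = 24.8889

24.89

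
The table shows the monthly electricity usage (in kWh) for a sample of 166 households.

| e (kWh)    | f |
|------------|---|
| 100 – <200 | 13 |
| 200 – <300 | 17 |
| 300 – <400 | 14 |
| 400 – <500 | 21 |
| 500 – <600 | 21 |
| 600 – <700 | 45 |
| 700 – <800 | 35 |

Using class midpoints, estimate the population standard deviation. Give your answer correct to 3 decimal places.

192.440

Midpoints: 150, 250, 350, 450, 550, 650, 750
n = 166, Σfm = 87600, mean = 527.7108
Σfm² = 52375000
Σf(m − x̄)² = Σfm² − (Σfm)²/n = 52375000 − 87600²/166 = 6147530.1205
Population variance = 6147530.1205 / 166 = 37033.3140
Standard deviation = √37033.3140 = 192.4404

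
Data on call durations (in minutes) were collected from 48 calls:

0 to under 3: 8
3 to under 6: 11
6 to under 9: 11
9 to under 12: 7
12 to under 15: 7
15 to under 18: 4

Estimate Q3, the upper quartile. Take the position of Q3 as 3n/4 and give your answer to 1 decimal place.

11.6

Cumulative frequencies: 8, 19, 30, 37, 44, 48
n = 48; position = 3n/4 = 36.
This falls in the class 9 to under 12: L = 9, F = 30, f = 7, h = 3.
Upper quartile ≈ 9 + ((36 − 30) / 7) × 3 = 11.5714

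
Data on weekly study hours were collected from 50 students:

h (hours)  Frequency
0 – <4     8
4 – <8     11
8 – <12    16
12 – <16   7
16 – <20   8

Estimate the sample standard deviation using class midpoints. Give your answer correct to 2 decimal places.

Midpoints: 2, 6, 10, 14, 18
n = 50, Σfm = 484, mean = 9.6800
Σfm² = 5992
Σf(m − x̄)² = Σfm² − (Σfm)²/n = 5992 − 484²/50 = 1306.8800
Sample variance = 1306.8800 / 49 = 26.6710
Standard deviation = √26.6710 = 5.1644

5.16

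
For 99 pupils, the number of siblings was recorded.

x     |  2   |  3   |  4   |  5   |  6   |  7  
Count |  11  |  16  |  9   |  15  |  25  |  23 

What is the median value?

Cumulative frequencies: 11, 27, 36, 51, 76, 99
n = 99, so the median is the value in position (n+1)/2 = 50.
Position 50 falls at value 5.

5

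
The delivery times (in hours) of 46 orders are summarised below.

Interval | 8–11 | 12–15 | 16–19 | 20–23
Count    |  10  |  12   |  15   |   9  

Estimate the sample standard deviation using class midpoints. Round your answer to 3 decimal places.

Midpoints: 9.5, 13.5, 17.5, 21.5
n = 46, Σfm = 713, mean = 15.5000
Σfm² = 11843.5
Σf(m − x̄)² = Σfm² − (Σfm)²/n = 11843.5 − 713²/46 = 792.0000
Sample variance = 792.0000 / 45 = 17.6000
Standard deviation = √17.6000 = 4.1952

4.195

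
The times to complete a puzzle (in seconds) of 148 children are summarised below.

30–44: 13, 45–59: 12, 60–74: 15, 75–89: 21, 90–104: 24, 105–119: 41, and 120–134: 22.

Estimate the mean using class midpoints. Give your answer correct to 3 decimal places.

Midpoints: 37, 52, 67, 82, 97, 112, 127
Σfm = 13×37 + 12×52 + 15×67 + 21×82 + 24×97 + 41×112 + 22×127 = 13546
n = Σf = 148
Mean = 13546 / 148 = 91.5270

91.527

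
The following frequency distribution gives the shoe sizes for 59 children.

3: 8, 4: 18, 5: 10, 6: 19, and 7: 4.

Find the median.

Cumulative frequencies: 8, 26, 36, 55, 59
n = 59, so the median is the value in position (n+1)/2 = 30.
Position 30 falls at value 5.

5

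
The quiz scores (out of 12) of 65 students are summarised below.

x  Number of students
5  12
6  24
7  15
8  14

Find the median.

6

Cumulative frequencies: 12, 36, 51, 65
n = 65, so the median is the value in position (n+1)/2 = 33.
Position 33 falls at value 6.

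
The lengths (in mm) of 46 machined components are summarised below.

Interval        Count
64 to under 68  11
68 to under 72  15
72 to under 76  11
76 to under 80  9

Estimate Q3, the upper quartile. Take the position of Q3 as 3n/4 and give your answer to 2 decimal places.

75.09

Cumulative frequencies: 11, 26, 37, 46
n = 46; position = 3n/4 = 34.5.
This falls in the class 72 to under 76: L = 72, F = 26, f = 11, h = 4.
Upper quartile ≈ 72 + ((34.5 − 26) / 11) × 4 = 75.0909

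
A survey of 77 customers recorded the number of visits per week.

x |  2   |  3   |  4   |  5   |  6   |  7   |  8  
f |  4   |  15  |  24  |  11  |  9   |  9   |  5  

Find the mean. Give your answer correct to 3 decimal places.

4.688

Values: 2, 3, 4, 5, 6, 7, 8
Σfx = 4×2 + 15×3 + 24×4 + 11×5 + 9×6 + 9×7 + 5×8 = 361
n = Σf = 77
Mean = 361 / 77 = 4.6883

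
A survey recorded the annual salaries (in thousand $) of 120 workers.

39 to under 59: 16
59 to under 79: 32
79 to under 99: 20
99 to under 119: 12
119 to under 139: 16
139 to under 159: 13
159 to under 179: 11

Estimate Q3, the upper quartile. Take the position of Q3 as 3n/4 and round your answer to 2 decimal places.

Cumulative frequencies: 16, 48, 68, 80, 96, 109, 120
n = 120; position = 3n/4 = 90.
This falls in the class 119 to under 139: L = 119, F = 80, f = 16, h = 20.
Upper quartile ≈ 119 + ((90 − 80) / 16) × 20 = 131.5000

131.50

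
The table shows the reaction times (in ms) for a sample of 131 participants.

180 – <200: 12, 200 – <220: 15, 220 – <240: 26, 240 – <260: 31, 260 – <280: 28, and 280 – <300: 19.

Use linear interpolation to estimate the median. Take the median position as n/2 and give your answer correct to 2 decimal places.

248.06

Cumulative frequencies: 12, 27, 53, 84, 112, 131
n = 131; position = n/2 = 65.5.
This falls in the class 240 – <260: L = 240, F = 53, f = 31, h = 20.
Median ≈ 240 + ((65.5 − 53) / 31) × 20 = 248.0645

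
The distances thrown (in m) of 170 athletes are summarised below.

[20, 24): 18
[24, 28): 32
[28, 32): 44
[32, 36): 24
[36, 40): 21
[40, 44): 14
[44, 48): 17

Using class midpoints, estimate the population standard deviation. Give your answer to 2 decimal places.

Midpoints: 22, 26, 30, 34, 38, 42, 46
n = 170, Σfm = 5532, mean = 32.5412
Σfm² = 188680
Σf(m − x̄)² = Σfm² − (Σfm)²/n = 188680 − 5532²/170 = 8662.2118
Population variance = 8662.2118 / 170 = 50.9542
Standard deviation = √50.9542 = 7.1382

7.14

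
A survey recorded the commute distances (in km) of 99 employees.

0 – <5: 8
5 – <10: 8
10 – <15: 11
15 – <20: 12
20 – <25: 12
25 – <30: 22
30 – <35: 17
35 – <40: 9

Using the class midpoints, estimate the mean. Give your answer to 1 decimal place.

Midpoints: 2.5, 7.5, 12.5, 17.5, 22.5, 27.5, 32.5, 37.5
Σfm = 8×2.5 + 8×7.5 + 11×12.5 + 12×17.5 + 12×22.5 + 22×27.5 + 17×32.5 + 9×37.5 = 2192.5
n = Σf = 99
Mean = 2192.5 / 99 = 22.1465

22.1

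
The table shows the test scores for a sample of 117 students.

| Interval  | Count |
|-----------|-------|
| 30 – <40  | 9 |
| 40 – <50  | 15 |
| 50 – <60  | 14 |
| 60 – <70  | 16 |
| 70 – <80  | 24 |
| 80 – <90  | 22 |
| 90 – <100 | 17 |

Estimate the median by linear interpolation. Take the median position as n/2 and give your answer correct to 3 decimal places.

Cumulative frequencies: 9, 24, 38, 54, 78, 100, 117
n = 117; position = n/2 = 58.5.
This falls in the class 70 – <80: L = 70, F = 54, f = 24, h = 10.
Median ≈ 70 + ((58.5 − 54) / 24) × 10 = 71.8750

71.875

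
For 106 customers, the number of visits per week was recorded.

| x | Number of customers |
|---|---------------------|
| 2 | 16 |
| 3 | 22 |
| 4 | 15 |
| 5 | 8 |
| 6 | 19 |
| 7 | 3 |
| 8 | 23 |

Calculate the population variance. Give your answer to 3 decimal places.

4.560

Values: 2, 3, 4, 5, 6, 7, 8
n = 106, Σfx = 517, mean = 4.8774
Σfx² = 3005
Σf(x − x̄)² = Σfx² − (Σfx)²/n = 3005 − 517²/106 = 483.4057
Population variance = 483.4057 / 106 = 4.5604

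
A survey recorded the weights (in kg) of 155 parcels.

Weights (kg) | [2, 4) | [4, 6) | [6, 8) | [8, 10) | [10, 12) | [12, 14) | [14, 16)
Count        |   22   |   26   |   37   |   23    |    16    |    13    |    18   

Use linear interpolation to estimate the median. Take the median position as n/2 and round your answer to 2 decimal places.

Cumulative frequencies: 22, 48, 85, 108, 124, 137, 155
n = 155; position = n/2 = 77.5.
This falls in the class [6, 8): L = 6, F = 48, f = 37, h = 2.
Median ≈ 6 + ((77.5 − 48) / 37) × 2 = 7.5946

7.59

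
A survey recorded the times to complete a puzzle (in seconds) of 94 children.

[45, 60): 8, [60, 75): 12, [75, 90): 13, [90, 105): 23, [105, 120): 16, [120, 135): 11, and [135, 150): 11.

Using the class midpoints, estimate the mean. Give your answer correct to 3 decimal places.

Midpoints: 52.5, 67.5, 82.5, 97.5, 112.5, 127.5, 142.5
Σfm = 8×52.5 + 12×67.5 + 13×82.5 + 23×97.5 + 16×112.5 + 11×127.5 + 11×142.5 = 9315
n = Σf = 94
Mean = 9315 / 94 = 99.0957

99.096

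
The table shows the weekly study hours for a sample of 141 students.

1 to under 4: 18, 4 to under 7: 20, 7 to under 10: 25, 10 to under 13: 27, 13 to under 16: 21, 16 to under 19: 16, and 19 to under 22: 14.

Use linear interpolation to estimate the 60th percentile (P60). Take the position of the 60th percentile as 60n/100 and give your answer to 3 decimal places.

Cumulative frequencies: 18, 38, 63, 90, 111, 127, 141
n = 141; position = 60n/100 = 84.6.
This falls in the class 10 to under 13: L = 10, F = 63, f = 27, h = 3.
60th percentile ≈ 10 + ((84.6 − 63) / 27) × 3 = 12.4000

12.400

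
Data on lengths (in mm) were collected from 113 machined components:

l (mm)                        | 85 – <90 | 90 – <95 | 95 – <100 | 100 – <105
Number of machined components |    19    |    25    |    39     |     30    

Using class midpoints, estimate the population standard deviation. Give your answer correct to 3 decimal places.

Midpoints: 87.5, 92.5, 97.5, 102.5
n = 113, Σfm = 10852.5, mean = 96.0398
Σfm² = 1045306.25
Σf(m − x̄)² = Σfm² − (Σfm)²/n = 1045306.25 − 10852.5²/113 = 3034.0708
Population variance = 3034.0708 / 113 = 26.8502
Standard deviation = √26.8502 = 5.1817

5.182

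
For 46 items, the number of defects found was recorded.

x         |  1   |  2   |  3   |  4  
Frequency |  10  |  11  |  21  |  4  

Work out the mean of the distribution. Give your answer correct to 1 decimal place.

Values: 1, 2, 3, 4
Σfx = 10×1 + 11×2 + 21×3 + 4×4 = 111
n = Σf = 46
Mean = 111 / 46 = 2.4130

2.4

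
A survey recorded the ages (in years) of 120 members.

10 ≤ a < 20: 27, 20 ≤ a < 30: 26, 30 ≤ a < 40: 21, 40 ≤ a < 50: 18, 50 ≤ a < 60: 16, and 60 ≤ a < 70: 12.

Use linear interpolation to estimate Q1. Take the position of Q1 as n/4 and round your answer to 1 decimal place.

Cumulative frequencies: 27, 53, 74, 92, 108, 120
n = 120; position = n/4 = 30.
This falls in the class 20 ≤ a < 30: L = 20, F = 27, f = 26, h = 10.
Lower quartile ≈ 20 + ((30 − 27) / 26) × 10 = 21.1538

21.2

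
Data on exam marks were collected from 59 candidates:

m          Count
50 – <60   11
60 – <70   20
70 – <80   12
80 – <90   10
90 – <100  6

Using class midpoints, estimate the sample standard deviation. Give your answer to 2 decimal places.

Midpoints: 55, 65, 75, 85, 95
n = 59, Σfm = 4225, mean = 71.6102
Σfm² = 311675
Σf(m − x̄)² = Σfm² − (Σfm)²/n = 311675 − 4225²/59 = 9122.0339
Sample variance = 9122.0339 / 58 = 157.2764
Standard deviation = √157.2764 = 12.5410

12.54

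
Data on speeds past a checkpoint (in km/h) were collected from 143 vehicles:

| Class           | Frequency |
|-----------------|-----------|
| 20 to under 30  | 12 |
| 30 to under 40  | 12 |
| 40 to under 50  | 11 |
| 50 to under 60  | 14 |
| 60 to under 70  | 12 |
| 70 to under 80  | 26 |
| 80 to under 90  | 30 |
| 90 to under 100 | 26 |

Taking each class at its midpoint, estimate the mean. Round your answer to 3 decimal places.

Midpoints: 25, 35, 45, 55, 65, 75, 85, 95
Σfm = 12×25 + 12×35 + 11×45 + 14×55 + 12×65 + 26×75 + 30×85 + 26×95 = 9735
n = Σf = 143
Mean = 9735 / 143 = 68.0769

68.077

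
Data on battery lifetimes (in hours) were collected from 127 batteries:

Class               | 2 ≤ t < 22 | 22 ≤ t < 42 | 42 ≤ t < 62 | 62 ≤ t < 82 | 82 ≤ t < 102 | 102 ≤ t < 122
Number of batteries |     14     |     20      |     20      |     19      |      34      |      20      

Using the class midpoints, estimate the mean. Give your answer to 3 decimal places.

Midpoints: 12, 32, 52, 72, 92, 112
Σfm = 14×12 + 20×32 + 20×52 + 19×72 + 34×92 + 20×112 = 8584
n = Σf = 127
Mean = 8584 / 127 = 67.5906

67.591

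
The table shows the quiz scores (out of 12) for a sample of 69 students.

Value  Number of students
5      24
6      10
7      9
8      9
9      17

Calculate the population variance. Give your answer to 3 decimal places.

2.605

Values: 5, 6, 7, 8, 9
n = 69, Σfx = 468, mean = 6.7826
Σfx² = 3354
Σf(x − x̄)² = Σfx² − (Σfx)²/n = 3354 − 468²/69 = 179.7391
Population variance = 179.7391 / 69 = 2.6049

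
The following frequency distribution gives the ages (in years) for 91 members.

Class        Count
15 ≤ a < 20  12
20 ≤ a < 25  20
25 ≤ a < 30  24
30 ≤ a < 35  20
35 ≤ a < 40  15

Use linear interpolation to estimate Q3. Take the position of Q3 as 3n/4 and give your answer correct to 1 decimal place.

Cumulative frequencies: 12, 32, 56, 76, 91
n = 91; position = 3n/4 = 68.25.
This falls in the class 30 ≤ a < 35: L = 30, F = 56, f = 20, h = 5.
Upper quartile ≈ 30 + ((68.25 − 56) / 20) × 5 = 33.0625

33.1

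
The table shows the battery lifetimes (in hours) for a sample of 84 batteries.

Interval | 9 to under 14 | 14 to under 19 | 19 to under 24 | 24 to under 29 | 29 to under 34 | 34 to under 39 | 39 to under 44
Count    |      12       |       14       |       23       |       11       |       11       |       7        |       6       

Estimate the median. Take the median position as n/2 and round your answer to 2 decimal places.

22.48

Cumulative frequencies: 12, 26, 49, 60, 71, 78, 84
n = 84; position = n/2 = 42.
This falls in the class 19 to under 24: L = 19, F = 26, f = 23, h = 5.
Median ≈ 19 + ((42 − 26) / 23) × 5 = 22.4783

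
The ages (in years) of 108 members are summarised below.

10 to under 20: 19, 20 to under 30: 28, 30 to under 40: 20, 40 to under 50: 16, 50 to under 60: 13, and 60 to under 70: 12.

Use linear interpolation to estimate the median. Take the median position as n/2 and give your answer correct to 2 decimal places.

Cumulative frequencies: 19, 47, 67, 83, 96, 108
n = 108; position = n/2 = 54.
This falls in the class 30 to under 40: L = 30, F = 47, f = 20, h = 10.
Median ≈ 30 + ((54 − 47) / 20) × 10 = 33.5000

33.50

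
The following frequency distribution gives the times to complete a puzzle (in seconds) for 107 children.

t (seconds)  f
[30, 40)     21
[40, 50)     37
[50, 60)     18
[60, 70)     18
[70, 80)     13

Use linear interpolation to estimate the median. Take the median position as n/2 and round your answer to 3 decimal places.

48.784

Cumulative frequencies: 21, 58, 76, 94, 107
n = 107; position = n/2 = 53.5.
This falls in the class [40, 50): L = 40, F = 21, f = 37, h = 10.
Median ≈ 40 + ((53.5 − 21) / 37) × 10 = 48.7838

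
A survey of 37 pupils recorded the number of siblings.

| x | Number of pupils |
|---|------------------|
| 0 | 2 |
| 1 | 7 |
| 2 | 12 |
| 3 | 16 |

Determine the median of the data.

2

Cumulative frequencies: 2, 9, 21, 37
n = 37, so the median is the value in position (n+1)/2 = 19.
Position 19 falls at value 2.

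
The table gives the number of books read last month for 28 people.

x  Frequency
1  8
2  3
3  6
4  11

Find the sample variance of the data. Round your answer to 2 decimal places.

Values: 1, 2, 3, 4
n = 28, Σfx = 76, mean = 2.7143
Σfx² = 250
Σf(x − x̄)² = Σfx² − (Σfx)²/n = 250 − 76²/28 = 43.7143
Sample variance = 43.7143 / 27 = 1.6190

1.62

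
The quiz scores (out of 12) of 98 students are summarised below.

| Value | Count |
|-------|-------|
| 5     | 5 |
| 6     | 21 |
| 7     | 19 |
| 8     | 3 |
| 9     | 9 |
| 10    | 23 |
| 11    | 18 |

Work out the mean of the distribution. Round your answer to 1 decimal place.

8.3

Values: 5, 6, 7, 8, 9, 10, 11
Σfx = 5×5 + 21×6 + 19×7 + 3×8 + 9×9 + 23×10 + 18×11 = 817
n = Σf = 98
Mean = 817 / 98 = 8.3367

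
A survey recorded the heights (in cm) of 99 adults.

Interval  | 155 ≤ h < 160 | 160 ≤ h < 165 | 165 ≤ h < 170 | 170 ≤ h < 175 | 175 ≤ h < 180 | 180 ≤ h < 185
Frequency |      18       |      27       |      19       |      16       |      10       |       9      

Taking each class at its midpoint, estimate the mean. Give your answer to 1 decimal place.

167.5

Midpoints: 157.5, 162.5, 167.5, 172.5, 177.5, 182.5
Σfm = 18×157.5 + 27×162.5 + 19×167.5 + 16×172.5 + 10×177.5 + 9×182.5 = 16582.5
n = Σf = 99
Mean = 16582.5 / 99 = 167.5000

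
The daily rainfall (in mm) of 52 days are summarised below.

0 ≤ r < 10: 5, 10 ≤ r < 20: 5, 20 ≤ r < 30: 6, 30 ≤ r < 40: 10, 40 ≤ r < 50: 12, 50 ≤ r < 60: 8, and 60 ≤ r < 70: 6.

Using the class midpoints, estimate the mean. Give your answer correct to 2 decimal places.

Midpoints: 5, 15, 25, 35, 45, 55, 65
Σfm = 5×5 + 5×15 + 6×25 + 10×35 + 12×45 + 8×55 + 6×65 = 1970
n = Σf = 52
Mean = 1970 / 52 = 37.8846

37.88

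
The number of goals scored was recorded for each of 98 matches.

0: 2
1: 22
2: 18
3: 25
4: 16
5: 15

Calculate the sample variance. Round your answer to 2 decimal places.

2.01

Values: 0, 1, 2, 3, 4, 5
n = 98, Σfx = 272, mean = 2.7755
Σfx² = 950
Σf(x − x̄)² = Σfx² − (Σfx)²/n = 950 − 272²/98 = 195.0612
Sample variance = 195.0612 / 97 = 2.0109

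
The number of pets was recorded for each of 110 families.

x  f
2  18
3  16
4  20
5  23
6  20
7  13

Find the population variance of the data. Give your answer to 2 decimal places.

2.59

Values: 2, 3, 4, 5, 6, 7
n = 110, Σfx = 490, mean = 4.4545
Σfx² = 2468
Σf(x − x̄)² = Σfx² − (Σfx)²/n = 2468 − 490²/110 = 285.2727
Population variance = 285.2727 / 110 = 2.5934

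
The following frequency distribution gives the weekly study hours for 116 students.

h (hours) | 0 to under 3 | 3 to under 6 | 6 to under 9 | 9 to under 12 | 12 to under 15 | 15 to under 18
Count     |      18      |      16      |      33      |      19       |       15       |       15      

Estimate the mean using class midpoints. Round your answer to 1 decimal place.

Midpoints: 1.5, 4.5, 7.5, 10.5, 13.5, 16.5
Σfm = 18×1.5 + 16×4.5 + 33×7.5 + 19×10.5 + 15×13.5 + 15×16.5 = 996
n = Σf = 116
Mean = 996 / 116 = 8.5862

8.6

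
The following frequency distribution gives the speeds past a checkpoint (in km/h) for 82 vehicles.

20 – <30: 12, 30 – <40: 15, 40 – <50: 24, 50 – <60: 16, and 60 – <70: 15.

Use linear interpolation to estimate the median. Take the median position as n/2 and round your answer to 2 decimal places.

45.83

Cumulative frequencies: 12, 27, 51, 67, 82
n = 82; position = n/2 = 41.
This falls in the class 40 – <50: L = 40, F = 27, f = 24, h = 10.
Median ≈ 40 + ((41 − 27) / 24) × 10 = 45.8333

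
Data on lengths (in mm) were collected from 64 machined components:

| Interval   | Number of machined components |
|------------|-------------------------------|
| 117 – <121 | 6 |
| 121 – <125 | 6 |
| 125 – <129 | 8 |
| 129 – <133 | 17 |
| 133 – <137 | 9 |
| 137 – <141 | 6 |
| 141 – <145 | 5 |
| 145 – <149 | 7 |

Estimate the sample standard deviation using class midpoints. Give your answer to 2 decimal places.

Midpoints: 119, 123, 127, 131, 135, 139, 143, 147
n = 64, Σfm = 8488, mean = 132.6250
Σfm² = 1129968
Σf(m − x̄)² = Σfm² − (Σfm)²/n = 1129968 − 8488²/64 = 4247.0000
Sample variance = 4247.0000 / 63 = 67.4127
Standard deviation = √67.4127 = 8.2105

8.21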